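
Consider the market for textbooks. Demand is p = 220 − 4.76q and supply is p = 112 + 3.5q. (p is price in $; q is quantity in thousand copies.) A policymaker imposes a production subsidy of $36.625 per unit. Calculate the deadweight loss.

$81.20 thousand

Competitive equilibrium: 220 − 4.76q = 112 + 3.5q → q* = 13.0751, p* = 157.7627.
The subsidy lowers effective supply by 36.625: p = 75.375 + 3.5q.
New quantity: 220 − 4.76q = 75.375 + 3.5q → q' = 17.5091.
Overproduction Δq = 17.5091 − 13.0751 = 4.434; wedge = subsidy = 36.625.
Deadweight loss = ½ × 4.434 × 36.625 = $81.20 thousand.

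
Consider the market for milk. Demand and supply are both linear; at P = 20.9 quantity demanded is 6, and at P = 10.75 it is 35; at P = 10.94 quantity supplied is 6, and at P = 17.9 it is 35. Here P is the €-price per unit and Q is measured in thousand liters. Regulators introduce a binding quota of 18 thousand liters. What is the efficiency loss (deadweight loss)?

Demand slope = (10.75 − 20.9)/(35 − 6) = −0.35, so P = 23 − 0.35Q.
Supply slope = (17.9 − 10.94)/(35 − 6) = 0.24, so P = 9.5 + 0.24Q.
Competitive equilibrium: 23 − 0.35Q = 9.5 + 0.24Q → Q* = 22.8814, P* = 14.9915.
At Q = 18: demand price = 23 − 0.35·18 = 16.7; supply price = 9.5 + 0.24·18 = 13.82.
ΔQ = 22.8814 − 18 = 4.8814; wedge = 16.7 − 13.82 = 2.88.
Welfare loss = ½ × 4.8814 × 2.88 = €7.03 thousand.

€7.03 thousand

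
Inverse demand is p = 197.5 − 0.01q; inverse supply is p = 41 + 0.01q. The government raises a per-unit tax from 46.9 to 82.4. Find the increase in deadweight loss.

114753.75

Competitive equilibrium: 197.5 − 0.01q = 41 + 0.01q → q* = 7825, p* = 119.25.
For a per-unit tax t: Δq = t/0.02, so DWL = ½·t·(t/0.02) = t²/0.04.
At t = 46.9: DWL = 54990.25. At t = 82.4: DWL = 169744.
Increase = 169744 − 54990.25 = 114753.75.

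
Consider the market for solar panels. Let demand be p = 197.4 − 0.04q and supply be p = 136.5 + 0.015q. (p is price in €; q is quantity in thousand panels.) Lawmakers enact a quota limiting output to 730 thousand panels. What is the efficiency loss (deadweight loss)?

Competitive equilibrium: 197.4 − 0.04q = 136.5 + 0.015q → q* = 1107.2727, p* = 153.1091.
At q = 730: demand price = 197.4 − 0.04·730 = 168.2; supply price = 136.5 + 0.015·730 = 147.45.
Δq = 1107.2727 − 730 = 377.2727; wedge = 168.2 − 147.45 = 20.75.
The triangle = ½ × 377.2727 × 20.75 = €3914.20 thousand.

€3914.20 thousand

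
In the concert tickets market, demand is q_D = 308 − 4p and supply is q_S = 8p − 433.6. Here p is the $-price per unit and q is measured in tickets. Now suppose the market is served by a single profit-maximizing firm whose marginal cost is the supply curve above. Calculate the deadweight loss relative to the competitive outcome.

In inverse form: demand p = 77 − 0.25q, supply p = 54.2 + 0.125q.
Competitive equilibrium: 77 − 0.25q = 54.2 + 0.125q → q* = 60.8, p* = 61.8.
Marginal revenue: MR = 77 − 0.5q. Set MR = MC: 77 − 0.5q = 54.2 + 0.125q → q_m = 36.48.
Price p_m = 77 − 0.25·36.48 = 67.88; MC(q_m) = 54.2 + 0.125·36.48 = 58.76.
Competitive q* = 60.8, so Δq = 24.32; wedge = 67.88 − 58.76 = 9.12.
The triangle = ½ × 24.32 × 9.12 = $110.90.

$110.90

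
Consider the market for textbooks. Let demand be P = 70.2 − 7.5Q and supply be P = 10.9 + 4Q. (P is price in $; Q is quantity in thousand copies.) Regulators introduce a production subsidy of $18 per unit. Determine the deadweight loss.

Competitive equilibrium: 70.2 − 7.5Q = 10.9 + 4Q → Q* = 5.1565, P* = 31.5261.
The subsidy lowers effective supply by 18: P = 4Q − 7.1.
New quantity: 70.2 − 7.5Q = 4Q − 7.1 → Q' = 6.7217.
Overproduction ΔQ = 6.7217 − 5.1565 = 1.5652; wedge = subsidy = 18.
DWL = ½ × 1.5652 × 18 = $14.09 thousand.

$14.09 thousand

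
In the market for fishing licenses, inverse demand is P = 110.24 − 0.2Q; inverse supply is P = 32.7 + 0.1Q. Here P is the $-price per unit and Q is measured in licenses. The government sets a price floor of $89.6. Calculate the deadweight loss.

Competitive equilibrium: 110.24 − 0.2Q = 32.7 + 0.1Q → Q* = 258.4667, P* = 58.5467.
At the floor P = 89.6, quantity demanded = (110.24 − 89.6)/0.2 = 103.2.
Sellers' marginal cost at Q' = 103.2: 32.7 + 0.1·103.2 = 43.02.
ΔQ = 258.4667 − 103.2 = 155.2667; wedge = 89.6 − 43.02 = 46.58.
Welfare loss = ½ × 155.2667 × 46.58 = $3616.16.

$3616.16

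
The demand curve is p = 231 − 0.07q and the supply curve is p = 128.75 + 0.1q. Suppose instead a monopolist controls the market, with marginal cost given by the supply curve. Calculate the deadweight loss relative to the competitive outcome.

2615.90

Competitive equilibrium: 231 − 0.07q = 128.75 + 0.1q → q* = 601.4706, p* = 188.8971.
Marginal revenue: MR = 231 − 0.14q. Set MR = MC: 231 − 0.14q = 128.75 + 0.1q → q_m = 426.0417.
Price p_m = 231 − 0.07·426.0417 = 201.1771; MC(q_m) = 128.75 + 0.1·426.0417 = 171.3542.
Competitive q* = 601.4706, so Δq = 175.4289; wedge = 201.1771 − 171.3542 = 29.8229.
DWL = ½ × 175.4289 × 29.8229 = 2615.90.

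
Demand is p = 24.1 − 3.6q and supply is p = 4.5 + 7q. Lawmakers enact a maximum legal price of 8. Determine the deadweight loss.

Competitive equilibrium: 24.1 − 3.6q = 4.5 + 7q → q* = 1.8491, p* = 17.4434.
At the ceiling p = 8, quantity supplied = (8 − 4.5)/7 = 0.5.
Willingness to pay at q' = 0.5: 24.1 − 3.6·0.5 = 22.3.
Δq = 1.8491 − 0.5 = 1.3491; wedge = 22.3 − 8 = 14.3.
Deadweight loss = ½ × 1.3491 × 14.3 = 9.65.

9.65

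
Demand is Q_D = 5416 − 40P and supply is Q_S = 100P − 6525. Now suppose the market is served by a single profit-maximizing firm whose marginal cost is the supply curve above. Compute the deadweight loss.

12204.92

In inverse form: demand P = 135.4 − 0.025Q, supply P = 65.25 + 0.01Q.
Competitive equilibrium: 135.4 − 0.025Q = 65.25 + 0.01Q → Q* = 2004.285714, P* = 85.292857.
Marginal revenue: MR = 135.4 − 0.05Q. Set MR = MC: 135.4 − 0.05Q = 65.25 + 0.01Q → Q_m = 1169.166667.
Price P_m = 135.4 − 0.025·1169.166667 = 106.170833; MC(Q_m) = 65.25 + 0.01·1169.166667 = 76.941667.
Competitive Q* = 2004.285714, so ΔQ = 835.119047; wedge = 106.170833 − 76.941667 = 29.229166.
Deadweight loss = ½ × 835.119047 × 29.229166 = 12204.92.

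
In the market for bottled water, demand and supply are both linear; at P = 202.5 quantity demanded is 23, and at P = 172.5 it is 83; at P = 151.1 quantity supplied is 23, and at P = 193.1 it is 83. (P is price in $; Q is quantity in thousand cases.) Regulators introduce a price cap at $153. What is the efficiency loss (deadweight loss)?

$965.72 thousand

Demand slope = (172.5 − 202.5)/(83 − 23) = −0.5, so P = 214 − 0.5Q.
Supply slope = (193.1 − 151.1)/(83 − 23) = 0.7, so P = 135 + 0.7Q.
Competitive equilibrium: 214 − 0.5Q = 135 + 0.7Q → Q* = 65.8333, P* = 181.0833.
At the ceiling P = 153, quantity supplied = (153 − 135)/0.7 = 25.7143.
Willingness to pay at Q' = 25.7143: 214 − 0.5·25.7143 = 201.1429.
ΔQ = 65.8333 − 25.7143 = 40.119; wedge = 201.1429 − 153 = 48.1429.
DWL = ½ × 40.119 × 48.1429 = $965.72 thousand.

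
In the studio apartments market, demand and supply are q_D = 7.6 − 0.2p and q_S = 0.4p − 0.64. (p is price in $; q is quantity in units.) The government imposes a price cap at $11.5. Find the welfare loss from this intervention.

In inverse form: demand p = 38 − 5q, supply p = 1.6 + 2.5q.
Competitive equilibrium: 38 − 5q = 1.6 + 2.5q → q* = 4.8533, p* = 13.7333.
At the ceiling p = 11.5, quantity supplied = (11.5 − 1.6)/2.5 = 3.96.
Willingness to pay at q' = 3.96: 38 − 5·3.96 = 18.2.
Δq = 4.8533 − 3.96 = 0.8933; wedge = 18.2 − 11.5 = 6.7.
The triangle = ½ × 0.8933 × 6.7 = $2.99.

$2.99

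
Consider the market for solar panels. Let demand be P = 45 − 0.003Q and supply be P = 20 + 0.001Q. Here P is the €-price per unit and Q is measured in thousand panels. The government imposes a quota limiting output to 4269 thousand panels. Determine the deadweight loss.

Competitive equilibrium: 45 − 0.003Q = 20 + 0.001Q → Q* = 6250, P* = 26.25.
At Q = 4269: demand price = 45 − 0.003·4269 = 32.193; supply price = 20 + 0.001·4269 = 24.269.
ΔQ = 6250 − 4269 = 1981; wedge = 32.193 − 24.269 = 7.924.
Deadweight loss = ½ × 1981 × 7.924 = €7848.722 thousand.

€7848.722 thousand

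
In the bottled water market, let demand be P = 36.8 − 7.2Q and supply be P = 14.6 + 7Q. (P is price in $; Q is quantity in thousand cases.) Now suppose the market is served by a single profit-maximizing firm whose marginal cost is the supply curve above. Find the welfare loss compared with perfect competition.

$1.96 thousand

Competitive equilibrium: 36.8 − 7.2Q = 14.6 + 7Q → Q* = 1.5634, P* = 25.5437.
Marginal revenue: MR = 36.8 − 14.4Q. Set MR = MC: 36.8 − 14.4Q = 14.6 + 7Q → Q_m = 1.0374.
Price P_m = 36.8 − 7.2·1.0374 = 29.3307; MC(Q_m) = 14.6 + 7·1.0374 = 21.8618.
Competitive Q* = 1.5634, so ΔQ = 0.526; wedge = 29.3307 − 21.8618 = 7.4689.
Welfare loss = ½ × 0.526 × 7.4689 = $1.96 thousand.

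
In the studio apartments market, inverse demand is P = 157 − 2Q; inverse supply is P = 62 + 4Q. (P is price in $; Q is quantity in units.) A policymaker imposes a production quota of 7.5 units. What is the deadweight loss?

Competitive equilibrium: 157 − 2Q = 62 + 4Q → Q* = 15.8333, P* = 125.3333.
At Q = 7.5: demand price = 157 − 2·7.5 = 142; supply price = 62 + 4·7.5 = 92.
ΔQ = 15.8333 − 7.5 = 8.3333; wedge = 142 − 92 = 50.
The triangle = ½ × 8.3333 × 50 = $208.33.

$208.33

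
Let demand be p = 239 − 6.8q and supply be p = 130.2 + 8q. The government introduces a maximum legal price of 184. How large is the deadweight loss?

2.90

Competitive equilibrium: 239 − 6.8q = 130.2 + 8q → q* = 7.3514, p* = 189.0108.
At the ceiling p = 184, quantity supplied = (184 − 130.2)/8 = 6.725.
Willingness to pay at q' = 6.725: 239 − 6.8·6.725 = 193.27.
Δq = 7.3514 − 6.725 = 0.6264; wedge = 193.27 − 184 = 9.27.
Deadweight loss = ½ × 0.6264 × 9.27 = 2.90.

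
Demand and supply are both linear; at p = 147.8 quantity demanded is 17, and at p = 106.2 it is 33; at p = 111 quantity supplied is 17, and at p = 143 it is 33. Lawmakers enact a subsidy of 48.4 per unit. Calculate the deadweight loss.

Demand slope = (106.2 − 147.8)/(33 − 17) = −2.6, so p = 192 − 2.6q.
Supply slope = (143 − 111)/(33 − 17) = 2, so p = 77 + 2q.
Competitive equilibrium: 192 − 2.6q = 77 + 2q → q* = 25, p* = 127.
The subsidy lowers effective supply by 48.4: p = 28.6 + 2q.
New quantity: 192 − 2.6q = 28.6 + 2q → q' = 35.5217.
Overproduction Δq = 35.5217 − 25 = 10.5217; wedge = subsidy = 48.4.
Welfare loss = ½ × 10.5217 × 48.4 = 254.63.

254.63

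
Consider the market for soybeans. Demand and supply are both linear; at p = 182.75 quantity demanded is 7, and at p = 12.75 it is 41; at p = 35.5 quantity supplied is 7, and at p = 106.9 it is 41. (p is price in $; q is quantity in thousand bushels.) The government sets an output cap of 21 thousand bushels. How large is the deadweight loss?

Demand slope = (12.75 − 182.75)/(41 − 7) = −5, so p = 217.75 − 5q.
Supply slope = (106.9 − 35.5)/(41 − 7) = 2.1, so p = 20.8 + 2.1q.
Competitive equilibrium: 217.75 − 5q = 20.8 + 2.1q → q* = 27.7394, p* = 79.0528.
At q = 21: demand price = 217.75 − 5·21 = 112.75; supply price = 20.8 + 2.1·21 = 64.9.
Δq = 27.7394 − 21 = 6.7394; wedge = 112.75 − 64.9 = 47.85.
DWL = ½ × 6.7394 × 47.85 = $161.24 thousand.

$161.24 thousand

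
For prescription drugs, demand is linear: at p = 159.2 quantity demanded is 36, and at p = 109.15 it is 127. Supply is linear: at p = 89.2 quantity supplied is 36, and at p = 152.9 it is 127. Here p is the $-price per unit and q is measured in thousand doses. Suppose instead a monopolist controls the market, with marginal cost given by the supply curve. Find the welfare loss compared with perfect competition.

Demand slope = (109.15 − 159.2)/(127 − 36) = −0.55, so p = 179 − 0.55q.
Supply slope = (152.9 − 89.2)/(127 − 36) = 0.7, so p = 64 + 0.7q.
Competitive equilibrium: 179 − 0.55q = 64 + 0.7q → q* = 92, p* = 128.4.
Marginal revenue: MR = 179 − 1.1q. Set MR = MC: 179 − 1.1q = 64 + 0.7q → q_m = 63.8889.
Price p_m = 179 − 0.55·63.8889 = 143.8611; MC(q_m) = 64 + 0.7·63.8889 = 108.7222.
Competitive q* = 92, so Δq = 28.1111; wedge = 143.8611 − 108.7222 = 35.1389.
The triangle = ½ × 28.1111 × 35.1389 = $493.90 thousand.

$493.90 thousand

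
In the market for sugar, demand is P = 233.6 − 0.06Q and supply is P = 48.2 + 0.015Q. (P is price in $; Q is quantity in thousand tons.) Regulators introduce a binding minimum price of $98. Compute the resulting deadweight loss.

Competitive equilibrium: 233.6 − 0.06Q = 48.2 + 0.015Q → Q* = 2472, P* = 85.28.
At the floor P = 98, quantity demanded = (233.6 − 98)/0.06 = 2260.
Sellers' marginal cost at Q' = 2260: 48.2 + 0.015·2260 = 82.1.
ΔQ = 2472 − 2260 = 212; wedge = 98 − 82.1 = 15.9.
DWL = ½ × 212 × 15.9 = $1685.40 thousand.

$1685.40 thousand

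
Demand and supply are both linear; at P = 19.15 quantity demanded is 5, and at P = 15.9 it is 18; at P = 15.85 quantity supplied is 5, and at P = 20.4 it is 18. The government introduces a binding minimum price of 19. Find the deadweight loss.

Demand slope = (15.9 − 19.15)/(18 − 5) = −0.25, so P = 20.4 − 0.25Q.
Supply slope = (20.4 − 15.85)/(18 − 5) = 0.35, so P = 14.1 + 0.35Q.
Competitive equilibrium: 20.4 − 0.25Q = 14.1 + 0.35Q → Q* = 10.5, P* = 17.775.
At the floor P = 19, quantity demanded = (20.4 − 19)/0.25 = 5.6.
Sellers' marginal cost at Q' = 5.6: 14.1 + 0.35·5.6 = 16.06.
ΔQ = 10.5 − 5.6 = 4.9; wedge = 19 − 16.06 = 2.94.
Deadweight loss = ½ × 4.9 × 2.94 = 7.203.

7.203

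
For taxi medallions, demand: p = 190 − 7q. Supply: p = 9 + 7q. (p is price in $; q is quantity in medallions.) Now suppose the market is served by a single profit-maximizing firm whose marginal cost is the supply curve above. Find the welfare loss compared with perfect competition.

$130

Competitive equilibrium: 190 − 7q = 9 + 7q → q* = 12.92857, p* = 99.5.
Marginal revenue: MR = 190 − 14q. Set MR = MC: 190 − 14q = 9 + 7q → q_m = 8.61905.
Price p_m = 190 − 7·8.61905 = 129.66665; MC(q_m) = 9 + 7·8.61905 = 69.33335.
Competitive q* = 12.92857, so Δq = 4.30952; wedge = 129.66665 − 69.33335 = 60.3333.
DWL = ½ × 4.30952 × 60.3333 = $130.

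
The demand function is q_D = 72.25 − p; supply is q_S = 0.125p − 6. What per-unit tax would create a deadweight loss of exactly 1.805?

In inverse form: demand p = 72.25 − q, supply p = 48 + 8q.
Competitive equilibrium: 72.25 − q = 48 + 8q → q* = 2.6944, p* = 69.5556.
A tax t gives Δq = t/9 and wedge t, so DWL = t²/18.
t²/18 = 1.805 → t² = 32.49 → t = 5.7.

5.7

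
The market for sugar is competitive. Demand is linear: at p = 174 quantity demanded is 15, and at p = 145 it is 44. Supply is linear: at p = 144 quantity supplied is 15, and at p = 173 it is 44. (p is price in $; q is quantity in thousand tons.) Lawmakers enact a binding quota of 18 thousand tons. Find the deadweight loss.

Demand slope = (145 − 174)/(44 − 15) = −1, so p = 189 − q.
Supply slope = (173 − 144)/(44 − 15) = 1, so p = 129 + q.
Competitive equilibrium: 189 − q = 129 + q → q* = 30, p* = 159.
At q = 18: demand price = 189 − 1·18 = 171; supply price = 129 + 1·18 = 147.
Δq = 30 − 18 = 12; wedge = 171 − 147 = 24.
Deadweight loss = ½ × 12 × 24 = $144 thousand.

$144 thousand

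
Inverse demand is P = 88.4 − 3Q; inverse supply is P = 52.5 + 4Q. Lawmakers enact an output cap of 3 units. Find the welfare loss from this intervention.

Competitive equilibrium: 88.4 − 3Q = 52.5 + 4Q → Q* = 5.1286, P* = 73.0143.
At Q = 3: demand price = 88.4 − 3·3 = 79.4; supply price = 52.5 + 4·3 = 64.5.
ΔQ = 5.1286 − 3 = 2.1286; wedge = 79.4 − 64.5 = 14.9.
Welfare loss = ½ × 2.1286 × 14.9 = 15.86.

15.86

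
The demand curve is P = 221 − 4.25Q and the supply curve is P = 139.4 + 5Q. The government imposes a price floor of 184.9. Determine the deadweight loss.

0.50

Competitive equilibrium: 221 − 4.25Q = 139.4 + 5Q → Q* = 8.8216, P* = 183.5081.
At the floor P = 184.9, quantity demanded = (221 − 184.9)/4.25 = 8.4941.
Sellers' marginal cost at Q' = 8.4941: 139.4 + 5·8.4941 = 181.8705.
ΔQ = 8.8216 − 8.4941 = 0.3275; wedge = 184.9 − 181.8705 = 3.0295.
The triangle = ½ × 0.3275 × 3.0295 = 0.50.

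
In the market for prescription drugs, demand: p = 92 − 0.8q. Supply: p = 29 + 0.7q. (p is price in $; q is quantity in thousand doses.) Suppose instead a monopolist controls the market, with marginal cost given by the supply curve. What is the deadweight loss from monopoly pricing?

$160.06 thousand

Competitive equilibrium: 92 − 0.8q = 29 + 0.7q → q* = 42, p* = 58.4.
Marginal revenue: MR = 92 − 1.6q. Set MR = MC: 92 − 1.6q = 29 + 0.7q → q_m = 27.3913.
Price p_m = 92 − 0.8·27.3913 = 70.087; MC(q_m) = 29 + 0.7·27.3913 = 48.1739.
Competitive q* = 42, so Δq = 14.6087; wedge = 70.087 − 48.1739 = 21.9131.
Deadweight loss = ½ × 14.6087 × 21.9131 = $160.06 thousand.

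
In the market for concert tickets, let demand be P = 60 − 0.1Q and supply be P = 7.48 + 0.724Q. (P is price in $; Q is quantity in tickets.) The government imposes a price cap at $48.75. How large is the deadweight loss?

Competitive equilibrium: 60 − 0.1Q = 7.48 + 0.724Q → Q* = 63.7379, P* = 53.6262.
At the ceiling P = 48.75, quantity supplied = (48.75 − 7.48)/0.724 = 57.0028.
Willingness to pay at Q' = 57.0028: 60 − 0.1·57.0028 = 54.2997.
ΔQ = 63.7379 − 57.0028 = 6.7351; wedge = 54.2997 − 48.75 = 5.5497.
Welfare loss = ½ × 6.7351 × 5.5497 = $18.69.

$18.69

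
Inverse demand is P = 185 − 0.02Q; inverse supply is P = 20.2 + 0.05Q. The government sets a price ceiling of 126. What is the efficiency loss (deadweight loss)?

1987.30

Competitive equilibrium: 185 − 0.02Q = 20.2 + 0.05Q → Q* = 2354.2857, P* = 137.9143.
At the ceiling P = 126, quantity supplied = (126 − 20.2)/0.05 = 2116.
Willingness to pay at Q' = 2116: 185 − 0.02·2116 = 142.68.
ΔQ = 2354.2857 − 2116 = 238.2857; wedge = 142.68 − 126 = 16.68.
The triangle = ½ × 238.2857 × 16.68 = 1987.30.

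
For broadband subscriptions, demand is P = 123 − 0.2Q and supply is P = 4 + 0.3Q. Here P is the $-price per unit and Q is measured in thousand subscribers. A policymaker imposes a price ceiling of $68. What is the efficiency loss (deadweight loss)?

$152.11 thousand

Competitive equilibrium: 123 − 0.2Q = 4 + 0.3Q → Q* = 238, P* = 75.4.
At the ceiling P = 68, quantity supplied = (68 − 4)/0.3 = 213.3333.
Willingness to pay at Q' = 213.3333: 123 − 0.2·213.3333 = 80.3333.
ΔQ = 238 − 213.3333 = 24.6667; wedge = 80.3333 − 68 = 12.3333.
The triangle = ½ × 24.6667 × 12.3333 = $152.11 thousand.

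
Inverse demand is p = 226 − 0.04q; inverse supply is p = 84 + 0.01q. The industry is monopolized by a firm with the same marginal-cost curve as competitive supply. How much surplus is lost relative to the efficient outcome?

39830.12

Competitive equilibrium: 226 − 0.04q = 84 + 0.01q → q* = 2840, p* = 112.4.
Marginal revenue: MR = 226 − 0.08q. Set MR = MC: 226 − 0.08q = 84 + 0.01q → q_m = 1577.7778.
Price p_m = 226 − 0.04·1577.7778 = 162.8889; MC(q_m) = 84 + 0.01·1577.7778 = 99.7778.
Competitive q* = 2840, so Δq = 1262.2222; wedge = 162.8889 − 99.7778 = 63.1111.
DWL = ½ × 1262.2222 × 63.1111 = 39830.12.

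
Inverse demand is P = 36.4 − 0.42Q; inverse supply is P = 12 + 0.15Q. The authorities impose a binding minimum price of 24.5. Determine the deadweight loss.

Competitive equilibrium: 36.4 − 0.42Q = 12 + 0.15Q → Q* = 42.807, P* = 18.4211.
At the floor P = 24.5, quantity demanded = (36.4 − 24.5)/0.42 = 28.3333.
Sellers' marginal cost at Q' = 28.3333: 12 + 0.15·28.3333 = 16.25.
ΔQ = 42.807 − 28.3333 = 14.4737; wedge = 24.5 − 16.25 = 8.25.
Deadweight loss = ½ × 14.4737 × 8.25 = 59.70.

59.70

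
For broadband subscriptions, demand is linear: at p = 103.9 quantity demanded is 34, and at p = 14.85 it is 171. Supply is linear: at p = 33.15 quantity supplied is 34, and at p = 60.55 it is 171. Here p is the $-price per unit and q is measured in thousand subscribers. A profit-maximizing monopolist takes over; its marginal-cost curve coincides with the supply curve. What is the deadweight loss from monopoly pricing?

Demand slope = (14.85 − 103.9)/(171 − 34) = −0.65, so p = 126 − 0.65q.
Supply slope = (60.55 − 33.15)/(171 − 34) = 0.2, so p = 26.35 + 0.2q.
Competitive equilibrium: 126 − 0.65q = 26.35 + 0.2q → q* = 117.2353, p* = 49.7971.
Marginal revenue: MR = 126 − 1.3q. Set MR = MC: 126 − 1.3q = 26.35 + 0.2q → q_m = 66.4333.
Price p_m = 126 − 0.65·66.4333 = 82.8184; MC(q_m) = 26.35 + 0.2·66.4333 = 39.6367.
Competitive q* = 117.2353, so Δq = 50.802; wedge = 82.8184 − 39.6367 = 43.1817.
The triangle = ½ × 50.802 × 43.1817 = $1096.86 thousand.

$1096.86 thousand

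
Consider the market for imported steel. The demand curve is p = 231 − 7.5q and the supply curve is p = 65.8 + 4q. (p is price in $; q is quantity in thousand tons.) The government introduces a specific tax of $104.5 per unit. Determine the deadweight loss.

$474.79 thousand

Competitive equilibrium: 231 − 7.5q = 65.8 + 4q → q* = 14.3652, p* = 123.2609.
With the tax, the buyer price exceeds the seller price by 104.5: (231 − 7.5q) − (65.8 + 4q) = 104.5 → q' = 5.2783.
Δq = 14.3652 − 5.2783 = 9.0869; the wedge equals the tax, 104.5.
DWL = ½ × 9.0869 × 104.5 = $474.79 thousand.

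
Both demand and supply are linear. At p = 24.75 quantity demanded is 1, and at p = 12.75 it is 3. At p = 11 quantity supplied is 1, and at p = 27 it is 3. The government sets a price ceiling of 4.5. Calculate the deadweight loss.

Demand slope = (12.75 − 24.75)/(3 − 1) = −6, so p = 30.75 − 6q.
Supply slope = (27 − 11)/(3 − 1) = 8, so p = 3 + 8q.
Competitive equilibrium: 30.75 − 6q = 3 + 8q → q* = 1.98214, p* = 18.85714.
At the ceiling p = 4.5, quantity supplied = (4.5 − 3)/8 = 0.1875.
Willingness to pay at q' = 0.1875: 30.75 − 6·0.1875 = 29.625.
Δq = 1.98214 − 0.1875 = 1.79464; wedge = 29.625 − 4.5 = 25.125.
Welfare loss = ½ × 1.79464 × 25.125 = 22.55.

22.55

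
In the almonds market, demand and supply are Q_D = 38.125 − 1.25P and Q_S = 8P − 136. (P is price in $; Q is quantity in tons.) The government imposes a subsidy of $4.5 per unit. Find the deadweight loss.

In inverse form: demand P = 30.5 − 0.8Q, supply P = 17 + 0.125Q.
Competitive equilibrium: 30.5 − 0.8Q = 17 + 0.125Q → Q* = 14.5946, P* = 18.8243.
The subsidy lowers effective supply by 4.5: P = 12.5 + 0.125Q.
New quantity: 30.5 − 0.8Q = 12.5 + 0.125Q → Q' = 19.4595.
Overproduction ΔQ = 19.4595 − 14.5946 = 4.8649; wedge = subsidy = 4.5.
The triangle = ½ × 4.8649 × 4.5 = $10.95.

$10.95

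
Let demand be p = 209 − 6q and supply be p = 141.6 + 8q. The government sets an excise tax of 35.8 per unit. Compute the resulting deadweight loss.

45.77

Competitive equilibrium: 209 − 6q = 141.6 + 8q → q* = 4.8143, p* = 180.1143.
With the tax, the buyer price exceeds the seller price by 35.8: (209 − 6q) − (141.6 + 8q) = 35.8 → q' = 2.2571.
Δq = 4.8143 − 2.2571 = 2.5572; the wedge equals the tax, 35.8.
Welfare loss = ½ × 2.5572 × 35.8 = 45.77.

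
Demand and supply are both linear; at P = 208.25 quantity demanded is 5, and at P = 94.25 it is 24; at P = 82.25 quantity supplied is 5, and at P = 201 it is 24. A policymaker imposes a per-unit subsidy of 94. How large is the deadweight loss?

360.65

Demand slope = (94.25 − 208.25)/(24 − 5) = −6, so P = 238.25 − 6Q.
Supply slope = (201 − 82.25)/(24 − 5) = 6.25, so P = 51 + 6.25Q.
Competitive equilibrium: 238.25 − 6Q = 51 + 6.25Q → Q* = 15.2857, P* = 146.5357.
The subsidy lowers effective supply by 94: P = 6.25Q − 43.
New quantity: 238.25 − 6Q = 6.25Q − 43 → Q' = 22.9592.
Overproduction ΔQ = 22.9592 − 15.2857 = 7.6735; wedge = subsidy = 94.
The triangle = ½ × 7.6735 × 94 = 360.65.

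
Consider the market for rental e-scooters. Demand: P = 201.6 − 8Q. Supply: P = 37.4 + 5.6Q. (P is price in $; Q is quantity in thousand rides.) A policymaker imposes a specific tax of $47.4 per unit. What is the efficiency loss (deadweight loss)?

Competitive equilibrium: 201.6 − 8Q = 37.4 + 5.6Q → Q* = 12.0735, P* = 105.0118.
With the tax, the buyer price exceeds the seller price by 47.4: (201.6 − 8Q) − (37.4 + 5.6Q) = 47.4 → Q' = 8.5882.
ΔQ = 12.0735 − 8.5882 = 3.4853; the wedge equals the tax, 47.4.
The triangle = ½ × 3.4853 × 47.4 = $82.60 thousand.

$82.60 thousand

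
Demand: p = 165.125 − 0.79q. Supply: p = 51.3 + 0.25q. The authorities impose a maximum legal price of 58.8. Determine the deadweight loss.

3282.16

Competitive equilibrium: 165.125 − 0.79q = 51.3 + 0.25q → q* = 109.4471, p* = 78.6618.
At the ceiling p = 58.8, quantity supplied = (58.8 − 51.3)/0.25 = 30.
Willingness to pay at q' = 30: 165.125 − 0.79·30 = 141.425.
Δq = 109.4471 − 30 = 79.4471; wedge = 141.425 − 58.8 = 82.625.
The triangle = ½ × 79.4471 × 82.625 = 3282.16.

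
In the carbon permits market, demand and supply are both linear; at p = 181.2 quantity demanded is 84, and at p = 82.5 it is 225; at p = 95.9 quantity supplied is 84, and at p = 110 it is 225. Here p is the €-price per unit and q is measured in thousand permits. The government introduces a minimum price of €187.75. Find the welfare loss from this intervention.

€5380.74 thousand

Demand slope = (82.5 − 181.2)/(225 − 84) = −0.7, so p = 240 − 0.7q.
Supply slope = (110 − 95.9)/(225 − 84) = 0.1, so p = 87.5 + 0.1q.
Competitive equilibrium: 240 − 0.7q = 87.5 + 0.1q → q* = 190.625, p* = 106.5625.
At the floor p = 187.75, quantity demanded = (240 − 187.75)/0.7 = 74.6429.
Sellers' marginal cost at q' = 74.6429: 87.5 + 0.1·74.6429 = 94.9643.
Δq = 190.625 − 74.6429 = 115.9821; wedge = 187.75 − 94.9643 = 92.7857.
The triangle = ½ × 115.9821 × 92.7857 = €5380.74 thousand.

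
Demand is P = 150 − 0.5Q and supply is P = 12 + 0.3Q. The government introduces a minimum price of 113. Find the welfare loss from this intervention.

3880.90

Competitive equilibrium: 150 − 0.5Q = 12 + 0.3Q → Q* = 172.5, P* = 63.75.
At the floor P = 113, quantity demanded = (150 − 113)/0.5 = 74.
Sellers' marginal cost at Q' = 74: 12 + 0.3·74 = 34.2.
ΔQ = 172.5 − 74 = 98.5; wedge = 113 − 34.2 = 78.8.
DWL = ½ × 98.5 × 78.8 = 3880.90.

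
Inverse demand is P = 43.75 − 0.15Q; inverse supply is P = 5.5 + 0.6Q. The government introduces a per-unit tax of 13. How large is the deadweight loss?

Competitive equilibrium: 43.75 − 0.15Q = 5.5 + 0.6Q → Q* = 51, P* = 36.1.
With the tax, the buyer price exceeds the seller price by 13: (43.75 − 0.15Q) − (5.5 + 0.6Q) = 13 → Q' = 33.6667.
ΔQ = 51 − 33.6667 = 17.3333; the wedge equals the tax, 13.
The triangle = ½ × 17.3333 × 13 = 112.67.

112.67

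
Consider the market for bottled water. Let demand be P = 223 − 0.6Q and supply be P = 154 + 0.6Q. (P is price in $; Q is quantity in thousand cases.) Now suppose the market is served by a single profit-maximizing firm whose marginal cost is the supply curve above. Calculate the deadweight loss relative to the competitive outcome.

$220.42 thousand

Competitive equilibrium: 223 − 0.6Q = 154 + 0.6Q → Q* = 57.5, P* = 188.5.
Marginal revenue: MR = 223 − 1.2Q. Set MR = MC: 223 − 1.2Q = 154 + 0.6Q → Q_m = 38.3333.
Price P_m = 223 − 0.6·38.3333 = 200; MC(Q_m) = 154 + 0.6·38.3333 = 177.
Competitive Q* = 57.5, so ΔQ = 19.1667; wedge = 200 − 177 = 23.
DWL = ½ × 19.1667 × 23 = $220.42 thousand.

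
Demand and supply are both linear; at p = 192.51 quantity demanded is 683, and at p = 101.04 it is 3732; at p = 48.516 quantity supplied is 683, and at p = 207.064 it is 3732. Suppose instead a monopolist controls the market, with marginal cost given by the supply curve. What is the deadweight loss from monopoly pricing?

Demand slope = (101.04 − 192.51)/(3732 − 683) = −0.03, so p = 213 − 0.03q.
Supply slope = (207.064 − 48.516)/(3732 − 683) = 0.052, so p = 13 + 0.052q.
Competitive equilibrium: 213 − 0.03q = 13 + 0.052q → q* = 2439.02439, p* = 139.82927.
Marginal revenue: MR = 213 − 0.06q. Set MR = MC: 213 − 0.06q = 13 + 0.052q → q_m = 1785.71429.
Price p_m = 213 − 0.03·1785.71429 = 159.42857; MC(q_m) = 13 + 0.052·1785.71429 = 105.85714.
Competitive q* = 2439.02439, so Δq = 653.3101; wedge = 159.42857 − 105.85714 = 53.57143.
Deadweight loss = ½ × 653.3101 × 53.57143 = 17499.38.

17499.38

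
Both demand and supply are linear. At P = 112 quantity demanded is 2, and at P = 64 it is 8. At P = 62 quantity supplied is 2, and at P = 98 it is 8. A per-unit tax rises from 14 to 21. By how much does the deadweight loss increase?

Demand slope = (64 − 112)/(8 − 2) = −8, so P = 128 − 8Q.
Supply slope = (98 − 62)/(8 − 2) = 6, so P = 50 + 6Q.
Competitive equilibrium: 128 − 8Q = 50 + 6Q → Q* = 5.5714, P* = 83.4286.
For a per-unit tax t: ΔQ = t/14, so DWL = ½·t·(t/14) = t²/28.
At t = 14: DWL = 7. At t = 21: DWL = 15.75.
Increase = 15.75 − 7 = 8.75.

8.75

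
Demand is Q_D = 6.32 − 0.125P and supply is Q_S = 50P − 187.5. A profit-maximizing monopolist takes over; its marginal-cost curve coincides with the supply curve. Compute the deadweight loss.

34.07

In inverse form: demand P = 50.56 − 8Q, supply P = 3.75 + 0.02Q.
Competitive equilibrium: 50.56 − 8Q = 3.75 + 0.02Q → Q* = 5.8367, P* = 3.8667.
Marginal revenue: MR = 50.56 − 16Q. Set MR = MC: 50.56 − 16Q = 3.75 + 0.02Q → Q_m = 2.922.
Price P_m = 50.56 − 8·2.922 = 27.184; MC(Q_m) = 3.75 + 0.02·2.922 = 3.8084.
Competitive Q* = 5.8367, so ΔQ = 2.9147; wedge = 27.184 − 3.8084 = 23.3756.
DWL = ½ × 2.9147 × 23.3756 = 34.07.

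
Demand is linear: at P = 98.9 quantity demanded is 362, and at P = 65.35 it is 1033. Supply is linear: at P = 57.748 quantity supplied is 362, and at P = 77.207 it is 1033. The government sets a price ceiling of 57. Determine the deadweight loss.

Demand slope = (65.35 − 98.9)/(1033 − 362) = −0.05, so P = 117 − 0.05Q.
Supply slope = (77.207 − 57.748)/(1033 − 362) = 0.029, so P = 47.25 + 0.029Q.
Competitive equilibrium: 117 − 0.05Q = 47.25 + 0.029Q → Q* = 882.91139, P* = 72.85443.
At the ceiling P = 57, quantity supplied = (57 − 47.25)/0.029 = 336.2069.
Willingness to pay at Q' = 336.2069: 117 − 0.05·336.2069 = 100.18966.
ΔQ = 882.91139 − 336.2069 = 546.70449; wedge = 100.18966 − 57 = 43.18966.
The triangle = ½ × 546.70449 × 43.18966 = 11805.99.

11805.99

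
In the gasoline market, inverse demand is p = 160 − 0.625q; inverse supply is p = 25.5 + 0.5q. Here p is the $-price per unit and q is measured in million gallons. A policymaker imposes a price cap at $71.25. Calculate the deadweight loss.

Competitive equilibrium: 160 − 0.625q = 25.5 + 0.5q → q* = 119.5556, p* = 85.2778.
At the ceiling p = 71.25, quantity supplied = (71.25 − 25.5)/0.5 = 91.5.
Willingness to pay at q' = 91.5: 160 − 0.625·91.5 = 102.8125.
Δq = 119.5556 − 91.5 = 28.0556; wedge = 102.8125 − 71.25 = 31.5625.
DWL = ½ × 28.0556 × 31.5625 = $442.75 million.

$442.75 million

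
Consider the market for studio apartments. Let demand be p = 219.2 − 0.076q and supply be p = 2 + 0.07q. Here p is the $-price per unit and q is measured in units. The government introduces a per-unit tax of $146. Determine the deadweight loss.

Competitive equilibrium: 219.2 − 0.076q = 2 + 0.07q → q* = 1487.6712, p* = 106.137.
With the tax, the buyer price exceeds the seller price by 146: (219.2 − 0.076q) − (2 + 0.07q) = 146 → q' = 487.6712.
Δq = 1487.6712 − 487.6712 = 1000; the wedge equals the tax, 146.
Welfare loss = ½ × 1000 × 146 = $73000.

$73000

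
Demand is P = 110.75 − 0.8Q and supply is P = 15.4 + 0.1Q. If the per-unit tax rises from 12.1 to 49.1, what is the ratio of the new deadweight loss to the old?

16.466

Competitive equilibrium: 110.75 − 0.8Q = 15.4 + 0.1Q → Q* = 105.9444, P* = 25.9944.
For a per-unit tax t: ΔQ = t/0.9, so DWL = ½·t·(t/0.9) = t²/1.8.
At t = 12.1: DWL = 81.339. At t = 49.1: DWL = 1339.339.
Ratio = (49.1/12.1)² = 16.466.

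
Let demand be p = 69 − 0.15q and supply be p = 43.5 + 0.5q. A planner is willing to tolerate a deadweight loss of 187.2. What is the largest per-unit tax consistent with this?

Competitive equilibrium: 69 − 0.15q = 43.5 + 0.5q → q* = 39.2308, p* = 63.1154.
A tax t gives Δq = t/0.65 and wedge t, so DWL = t²/1.3.
t²/1.3 = 187.2 → t² = 243.36 → t = 15.6.

15.6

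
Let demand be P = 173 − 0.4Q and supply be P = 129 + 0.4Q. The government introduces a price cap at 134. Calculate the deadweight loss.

722.50

Competitive equilibrium: 173 − 0.4Q = 129 + 0.4Q → Q* = 55, P* = 151.
At the ceiling P = 134, quantity supplied = (134 − 129)/0.4 = 12.5.
Willingness to pay at Q' = 12.5: 173 − 0.4·12.5 = 168.
ΔQ = 55 − 12.5 = 42.5; wedge = 168 − 134 = 34.
Deadweight loss = ½ × 42.5 × 34 = 722.50.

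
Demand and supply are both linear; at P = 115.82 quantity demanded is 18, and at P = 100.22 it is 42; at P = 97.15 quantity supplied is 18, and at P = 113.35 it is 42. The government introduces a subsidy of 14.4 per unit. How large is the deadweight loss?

78.25

Demand slope = (100.22 − 115.82)/(42 − 18) = −0.65, so P = 127.52 − 0.65Q.
Supply slope = (113.35 − 97.15)/(42 − 18) = 0.675, so P = 85 + 0.675Q.
Competitive equilibrium: 127.52 − 0.65Q = 85 + 0.675Q → Q* = 32.0906, P* = 106.6611.
The subsidy lowers effective supply by 14.4: P = 70.6 + 0.675Q.
New quantity: 127.52 − 0.65Q = 70.6 + 0.675Q → Q' = 42.9585.
Overproduction ΔQ = 42.9585 − 32.0906 = 10.8679; wedge = subsidy = 14.4.
Deadweight loss = ½ × 10.8679 × 14.4 = 78.25.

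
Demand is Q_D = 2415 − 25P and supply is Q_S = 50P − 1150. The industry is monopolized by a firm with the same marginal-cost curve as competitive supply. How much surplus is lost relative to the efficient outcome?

7222.61

In inverse form: demand P = 96.6 − 0.04Q, supply P = 23 + 0.02Q.
Competitive equilibrium: 96.6 − 0.04Q = 23 + 0.02Q → Q* = 1226.6667, P* = 47.5333.
Marginal revenue: MR = 96.6 − 0.08Q. Set MR = MC: 96.6 − 0.08Q = 23 + 0.02Q → Q_m = 736.
Price P_m = 96.6 − 0.04·736 = 67.16; MC(Q_m) = 23 + 0.02·736 = 37.72.
Competitive Q* = 1226.6667, so ΔQ = 490.6667; wedge = 67.16 − 37.72 = 29.44.
The triangle = ½ × 490.6667 × 29.44 = 7222.61.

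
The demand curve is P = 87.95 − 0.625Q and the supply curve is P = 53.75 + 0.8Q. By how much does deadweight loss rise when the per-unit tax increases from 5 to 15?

Competitive equilibrium: 87.95 − 0.625Q = 53.75 + 0.8Q → Q* = 24, P* = 72.95.
For a per-unit tax t: ΔQ = t/1.425, so DWL = ½·t·(t/1.425) = t²/2.85.
At t = 5: DWL = 8.772. At t = 15: DWL = 78.947.
Increase = 78.947 − 8.772 = 70.18.

70.18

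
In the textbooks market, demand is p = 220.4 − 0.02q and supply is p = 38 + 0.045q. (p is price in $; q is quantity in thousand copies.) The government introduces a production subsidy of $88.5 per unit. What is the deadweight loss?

Competitive equilibrium: 220.4 − 0.02q = 38 + 0.045q → q* = 2806.1538, p* = 164.2769.
The subsidy lowers effective supply by 88.5: p = 0.045q − 50.5.
New quantity: 220.4 − 0.02q = 0.045q − 50.5 → q' = 4167.6923.
Overproduction Δq = 4167.6923 − 2806.1538 = 1361.5385; wedge = subsidy = 88.5.
DWL = ½ × 1361.5385 × 88.5 = $60248.08 thousand.

$60248.08 thousand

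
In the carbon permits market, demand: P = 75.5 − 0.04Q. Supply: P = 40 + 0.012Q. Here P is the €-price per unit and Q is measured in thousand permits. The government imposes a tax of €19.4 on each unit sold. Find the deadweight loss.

Competitive equilibrium: 75.5 − 0.04Q = 40 + 0.012Q → Q* = 682.6923, P* = 48.1923.
With the tax, the buyer price exceeds the seller price by 19.4: (75.5 − 0.04Q) − (40 + 0.012Q) = 19.4 → Q' = 309.6154.
ΔQ = 682.6923 − 309.6154 = 373.0769; the wedge equals the tax, 19.4.
DWL = ½ × 373.0769 × 19.4 = €3618.85 thousand.

€3618.85 thousand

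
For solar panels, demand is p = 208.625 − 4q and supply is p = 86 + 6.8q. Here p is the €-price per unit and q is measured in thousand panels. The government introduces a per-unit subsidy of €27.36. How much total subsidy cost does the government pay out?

€379.962 thousand

Competitive equilibrium: 208.625 − 4q = 86 + 6.8q → q* = 11.3542, p* = 163.2083.
The subsidy lowers effective supply by 27.36: p = 58.64 + 6.8q.
New quantity: 208.625 − 4q = 58.64 + 6.8q → q' = 13.8875.
Total subsidy cost = 27.36 × 13.8875 = €379.962 thousand.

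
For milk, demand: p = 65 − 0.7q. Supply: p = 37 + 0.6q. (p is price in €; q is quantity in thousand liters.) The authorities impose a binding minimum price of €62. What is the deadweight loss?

Competitive equilibrium: 65 − 0.7q = 37 + 0.6q → q* = 21.5385, p* = 49.9231.
At the floor p = 62, quantity demanded = (65 − 62)/0.7 = 4.2857.
Sellers' marginal cost at q' = 4.2857: 37 + 0.6·4.2857 = 39.5714.
Δq = 21.5385 − 4.2857 = 17.2528; wedge = 62 − 39.5714 = 22.4286.
DWL = ½ × 17.2528 × 22.4286 = €193.48 thousand.

€193.48 thousand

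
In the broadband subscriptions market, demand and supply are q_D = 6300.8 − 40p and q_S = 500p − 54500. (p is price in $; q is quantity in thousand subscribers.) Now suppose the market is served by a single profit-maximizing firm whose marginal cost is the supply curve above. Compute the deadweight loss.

In inverse form: demand p = 157.52 − 0.025q, supply p = 109 + 0.002q.
Competitive equilibrium: 157.52 − 0.025q = 109 + 0.002q → q* = 1797.03704, p* = 112.59407.
Marginal revenue: MR = 157.52 − 0.05q. Set MR = MC: 157.52 − 0.05q = 109 + 0.002q → q_m = 933.07692.
Price p_m = 157.52 − 0.025·933.07692 = 134.19308; MC(q_m) = 109 + 0.002·933.07692 = 110.86615.
Competitive q* = 1797.03704, so Δq = 863.96012; wedge = 134.19308 − 110.86615 = 23.32693.
Deadweight loss = ½ × 863.96012 × 23.32693 = $10076.77 thousand.

$10076.77 thousand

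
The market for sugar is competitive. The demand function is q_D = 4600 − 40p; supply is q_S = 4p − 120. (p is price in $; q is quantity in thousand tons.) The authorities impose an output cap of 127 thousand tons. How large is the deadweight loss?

$4559.10 thousand

In inverse form: demand p = 115 − 0.025q, supply p = 30 + 0.25q.
Competitive equilibrium: 115 − 0.025q = 30 + 0.25q → q* = 309.0909, p* = 107.2727.
At q = 127: demand price = 115 − 0.025·127 = 111.825; supply price = 30 + 0.25·127 = 61.75.
Δq = 309.0909 − 127 = 182.0909; wedge = 111.825 − 61.75 = 50.075.
The triangle = ½ × 182.0909 × 50.075 = $4559.10 thousand.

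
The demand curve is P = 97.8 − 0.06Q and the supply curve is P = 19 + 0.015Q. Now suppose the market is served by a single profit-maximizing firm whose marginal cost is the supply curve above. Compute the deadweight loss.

8177.04

Competitive equilibrium: 97.8 − 0.06Q = 19 + 0.015Q → Q* = 1050.6667, P* = 34.76.
Marginal revenue: MR = 97.8 − 0.12Q. Set MR = MC: 97.8 − 0.12Q = 19 + 0.015Q → Q_m = 583.7037.
Price P_m = 97.8 − 0.06·583.7037 = 62.7778; MC(Q_m) = 19 + 0.015·583.7037 = 27.7556.
Competitive Q* = 1050.6667, so ΔQ = 466.963; wedge = 62.7778 − 27.7556 = 35.0222.
Welfare loss = ½ × 466.963 × 35.0222 = 8177.04.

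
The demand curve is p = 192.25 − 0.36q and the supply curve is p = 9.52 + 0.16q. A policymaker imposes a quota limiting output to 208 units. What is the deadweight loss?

5346.81

Competitive equilibrium: 192.25 − 0.36q = 9.52 + 0.16q → q* = 351.4038, p* = 65.7446.
At q = 208: demand price = 192.25 − 0.36·208 = 117.37; supply price = 9.52 + 0.16·208 = 42.8.
Δq = 351.4038 − 208 = 143.4038; wedge = 117.37 − 42.8 = 74.57.
The triangle = ½ × 143.4038 × 74.57 = 5346.81.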